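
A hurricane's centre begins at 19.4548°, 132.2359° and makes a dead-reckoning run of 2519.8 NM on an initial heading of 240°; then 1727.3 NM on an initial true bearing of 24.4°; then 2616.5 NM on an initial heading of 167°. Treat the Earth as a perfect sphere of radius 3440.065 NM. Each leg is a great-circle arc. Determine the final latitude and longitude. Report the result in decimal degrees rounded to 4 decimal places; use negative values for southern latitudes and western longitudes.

Apply the spherical direct solution leg by leg, carrying full precision between legs.
Leg 1: from (19.4548°, 132.2359°), δ = 2519.8/3440.065 = 0.732486 rad, θ = 240° → φ = -3.8780°, λ = 96.7532°.
Leg 2: from (-3.8780°, 96.7532°), δ = 1727.3/3440.065 = 0.502113 rad, θ = 24.4° → φ = 22.2101°, λ = 109.1541°.
Leg 3: from (22.2101°, 109.1541°), δ = 2616.5/3440.065 = 0.760596 rad, θ = 167° → φ = -20.3658°, λ = 118.6752°.

latitude -20.3658°, longitude 118.6752°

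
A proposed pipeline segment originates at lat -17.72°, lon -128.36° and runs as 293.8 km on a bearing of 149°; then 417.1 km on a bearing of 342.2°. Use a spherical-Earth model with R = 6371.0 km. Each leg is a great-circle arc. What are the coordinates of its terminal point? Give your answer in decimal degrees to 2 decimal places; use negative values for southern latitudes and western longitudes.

Apply the spherical direct solution leg by leg, carrying full precision between legs.
Leg 1: from (-17.72°, -128.36°), δ = 293.8/6371 = 0.046115 rad, θ = 149° → φ = -19.98°, λ = -126.91°.
Leg 2: from (-19.98°, -126.91°), δ = 417.1/6371 = 0.065469 rad, θ = 342.2° → φ = -16.40°, λ = -128.11°.

latitude -16.40°, longitude -128.11°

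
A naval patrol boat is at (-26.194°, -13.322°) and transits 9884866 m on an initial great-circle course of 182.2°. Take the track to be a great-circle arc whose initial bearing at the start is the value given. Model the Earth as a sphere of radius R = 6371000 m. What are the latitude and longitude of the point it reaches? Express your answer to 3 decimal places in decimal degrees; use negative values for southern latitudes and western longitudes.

latitude -64.820°, longitude 171.854°

Central angle δ = d/R = 1.551541 rad.
With φ₁ = -26.194° = -0.457172 rad and θ = 182.2° = 3.179990 rad:
Destination latitude: φ₂ = arcsin( sin φ₁ cos δ + cos φ₁ sin δ cos θ ) = arcsin(-0.904976) = -64.820°.
Then Δλ = atan2(-0.034439, -0.380213) = -3.051260 rad, from sin θ sin δ cos φ₁ over cos δ − sin φ₁ sin φ₂.
λ₂ = -13.322° + -174.824° = -188.146°, normalized to (−180°, 180°] → 171.854°.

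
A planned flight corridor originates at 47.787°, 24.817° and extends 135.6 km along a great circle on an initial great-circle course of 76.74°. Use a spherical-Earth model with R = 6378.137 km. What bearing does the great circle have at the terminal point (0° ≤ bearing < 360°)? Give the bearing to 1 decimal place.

Angular distance δ = d/R = 135.6 / 6378.137 = 0.021260 rad.
Converting: φ₁ = 0.834040 rad, θ = 1.339366 rad.
sin φ₂ = sin φ₁ cos δ + cos φ₁ sin δ cos θ = (0.740652)(0.999774) + (0.671889)(0.021259)(0.229370) = 0.743761
φ₂ = asin(0.743761) = 0.838679 rad = 48.053°.
For the longitude increment, Δλ = atan2( sin θ sin δ cos φ₁, cos δ − sin φ₁ sin φ₂ ) = atan2(0.013903, 0.448906) = 1.774°.
Hence λ₂ = 24.817° + 1.774° = 26.591°.
The forward bearing on arrival equals the back-azimuth from the destination plus 180°.
Back-azimuth from P₂ (48.1°, 26.6°) to P₁ (47.8°, 24.8°), with Δλ' = λ₁ − λ₂ = -1.8°: atan2( sin Δλ' cos φ₁ , cos φ₂ sin φ₁ − sin φ₂ cos φ₁ cos Δλ' ) = 258.1°.
Final bearing = (258.1° + 180°) mod 360° = 78.1°.

final bearing 78.1°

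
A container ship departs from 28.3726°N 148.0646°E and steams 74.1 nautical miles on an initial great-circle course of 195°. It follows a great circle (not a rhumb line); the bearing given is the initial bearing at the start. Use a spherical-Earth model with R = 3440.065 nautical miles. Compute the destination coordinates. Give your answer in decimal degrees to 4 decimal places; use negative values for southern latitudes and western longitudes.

δ = 74.1/3440.065 = 0.021540 rad (1.2342°).
With φ₁ = 28.3726° = 0.495195 rad and θ = 195° = 3.403392 rad:
Applying the spherical law of cosines for sides, sin φ₂ = sin φ₁ cos δ + cos φ₁ sin δ cos θ = 0.456788, so φ₂ = 27.1800°.
Then Δλ = atan2(-0.004905, 0.782701) = -0.006267 rad, from sin θ sin δ cos φ₁ over cos δ − sin φ₁ sin φ₂.
λ₂ = λ₁ + Δλ = 147.7055°.

latitude 27.1800°, longitude 147.7055°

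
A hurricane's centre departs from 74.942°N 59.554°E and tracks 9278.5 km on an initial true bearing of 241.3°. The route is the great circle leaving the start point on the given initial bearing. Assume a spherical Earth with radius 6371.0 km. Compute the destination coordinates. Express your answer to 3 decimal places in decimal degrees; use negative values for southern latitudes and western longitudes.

latitude -0.784°, longitude -1.078°

δ = 9278.5/6371 = 1.456365 rad (83.4436°).
Converting: φ₁ = 1.307985 rad, θ = 4.211479 rad.
Applying the spherical law of cosines for sides, sin φ₂ = sin φ₁ cos δ + cos φ₁ sin δ cos θ = -0.013683, so φ₂ = -0.784°.
For the longitude increment, Δλ = atan2( sin θ sin δ cos φ₁, cos δ − sin φ₁ sin φ₂ ) = atan2(-0.226389, 0.127395) = -60.632°.
λ₂ = λ₁ + Δλ = -1.078°.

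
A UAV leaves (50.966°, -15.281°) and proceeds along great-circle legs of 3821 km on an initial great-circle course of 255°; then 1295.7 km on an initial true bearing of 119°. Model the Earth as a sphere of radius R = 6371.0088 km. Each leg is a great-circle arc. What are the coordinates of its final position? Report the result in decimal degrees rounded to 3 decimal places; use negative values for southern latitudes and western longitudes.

Apply the spherical direct solution leg by leg, carrying full precision between legs.
Leg 1: from (50.966°, -15.281°), δ = 3821/6371.0088 = 0.599748 rad, θ = 255° → φ = 33.313°, λ = -56.004°.
Leg 2: from (33.313°, -56.004°), δ = 1295.7/6371.0088 = 0.203374 rad, θ = 119° → φ = 27.133°, λ = -44.555°.

latitude 27.133°, longitude -44.555°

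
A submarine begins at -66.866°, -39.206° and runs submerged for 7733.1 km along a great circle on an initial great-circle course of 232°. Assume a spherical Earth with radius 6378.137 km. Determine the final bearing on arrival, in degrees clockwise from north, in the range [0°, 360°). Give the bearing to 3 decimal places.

final bearing 338.258°

Angular distance δ = d/R = 7733.1 / 6378.137 = 1.212439 rad.
Start latitude φ₁ = -1.167032 rad; initial bearing θ = 4.049164 rad.
Destination latitude: φ₂ = arcsin( sin φ₁ cos δ + cos φ₁ sin δ cos θ ) = arcsin(-0.549050) = -33.302°.
For the longitude increment, Δλ = atan2( sin θ sin δ cos φ₁, cos δ − sin φ₁ sin φ₂ ) = atan2(-0.289929, -0.154164) = -118.001°.
λ₂ = -39.206° + -118.001° = -157.207°.
The forward bearing on arrival equals the back-azimuth from the destination plus 180°.
Back-azimuth from P₂ (-33.302°, -157.207°) to P₁ (-66.866°, -39.206°), with Δλ' = λ₁ − λ₂ = 118.001°: atan2( sin Δλ' cos φ₁ , cos φ₂ sin φ₁ − sin φ₂ cos φ₁ cos Δλ' ) = 158.258°.
Final bearing = (158.258° + 180°) mod 360° = 338.258°.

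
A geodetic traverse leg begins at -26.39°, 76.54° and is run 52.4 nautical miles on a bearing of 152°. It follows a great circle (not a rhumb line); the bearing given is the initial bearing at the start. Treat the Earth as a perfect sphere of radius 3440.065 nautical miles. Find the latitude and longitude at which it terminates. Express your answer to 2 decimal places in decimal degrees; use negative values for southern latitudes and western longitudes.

Central angle δ = d/R = 0.015232 rad.
Start latitude φ₁ = -0.460592 rad; initial bearing θ = 2.652900 rad.
Applying the spherical law of cosines for sides, sin φ₂ = sin φ₁ cos δ + cos φ₁ sin δ cos θ = -0.456475, so φ₂ = -27.16°.
Then Δλ = atan2(0.006406, 0.796991) = 0.008037 rad, from sin θ sin δ cos φ₁ over cos δ − sin φ₁ sin φ₂.
Hence λ₂ = 76.54° + 0.46° = 77.00°.

latitude -27.16°, longitude 77.00°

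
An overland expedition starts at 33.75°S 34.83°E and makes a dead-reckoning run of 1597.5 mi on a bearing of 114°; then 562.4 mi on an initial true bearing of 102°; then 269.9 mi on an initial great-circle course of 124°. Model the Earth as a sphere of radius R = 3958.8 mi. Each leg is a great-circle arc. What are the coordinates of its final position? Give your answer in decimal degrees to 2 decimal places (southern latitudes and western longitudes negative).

Apply the spherical direct solution leg by leg, carrying full precision between legs.
Leg 1: from (-33.75°, 34.83°), δ = 1597.5/3958.8 = 0.403531 rad, θ = 114° → φ = -40.07°, λ = 62.78°.
Leg 2: from (-40.07°, 62.78°), δ = 562.4/3958.8 = 0.142063 rad, θ = 102° → φ = -41.28°, λ = 73.40°.
Leg 3: from (-41.28°, 73.40°), δ = 269.9/3958.8 = 0.068177 rad, θ = 124° → φ = -43.38°, λ = 77.86°.

latitude -43.38°, longitude 77.86°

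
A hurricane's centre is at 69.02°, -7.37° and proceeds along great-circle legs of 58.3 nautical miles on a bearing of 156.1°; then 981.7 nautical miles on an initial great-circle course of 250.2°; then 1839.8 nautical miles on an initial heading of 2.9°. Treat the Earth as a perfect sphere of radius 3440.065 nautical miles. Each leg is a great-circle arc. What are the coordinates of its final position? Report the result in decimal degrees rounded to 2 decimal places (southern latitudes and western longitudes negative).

Apply the spherical direct solution leg by leg, carrying full precision between legs.
Leg 1: from (69.02°, -7.37°), δ = 58.3/3440.065 = 0.016947 rad, θ = 156.1° → φ = 68.13°, λ = -6.31°.
Leg 2: from (68.13°, -6.31°), δ = 981.7/3440.065 = 0.285373 rad, θ = 250.2° → φ = 58.76°, λ = -37.02°.
Leg 3: from (58.76°, -37.02°), δ = 1839.8/3440.065 = 0.534815 rad, θ = 2.9° → φ = 88.39°, λ = 29.78°.

latitude 88.39°, longitude 29.78°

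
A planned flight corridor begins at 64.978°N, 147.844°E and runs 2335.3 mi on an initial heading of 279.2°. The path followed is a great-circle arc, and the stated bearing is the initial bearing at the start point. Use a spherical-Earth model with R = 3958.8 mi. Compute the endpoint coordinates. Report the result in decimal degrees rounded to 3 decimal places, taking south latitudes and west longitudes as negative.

latitude 52.244°, longitude 84.102°

δ = 2335.3/3958.8 = 0.589901 rad (33.7988°).
With φ₁ = 64.978° = 1.134080 rad and θ = 279.2° = 4.872959 rad:
sin φ₂ = sin φ₁ cos δ + cos φ₁ sin δ cos θ = (0.906145)(0.830996) + (0.422966)(0.556279)(0.159881) = 0.790621
φ₂ = asin(0.790621) = 0.911823 rad = 52.244°.
Then Δλ = atan2(-0.232260, 0.114578) = -1.112509 rad, from sin θ sin δ cos φ₁ over cos δ − sin φ₁ sin φ₂.
Hence λ₂ = 147.844° + -63.742° = 84.102°.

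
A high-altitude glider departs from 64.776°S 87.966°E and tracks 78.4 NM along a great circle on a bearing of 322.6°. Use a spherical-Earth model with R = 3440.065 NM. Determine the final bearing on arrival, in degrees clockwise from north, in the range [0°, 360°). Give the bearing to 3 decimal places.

Central angle δ = d/R = 0.022790 rad.
Converting: φ₁ = -1.130554 rad, θ = 5.630432 rad.
sin φ₂ = sin φ₁ cos δ + cos φ₁ sin δ cos θ = (-0.904649)(0.999740) + (0.426158)(0.022788)(0.794415) = -0.896699
φ₂ = asin(-0.896699) = -1.112254 rad = -63.727°.
For the longitude increment, Δλ = atan2( sin θ sin δ cos φ₁, cos δ − sin φ₁ sin φ₂ ) = atan2(-0.005898, 0.188543) = -1.792°.
λ₂ = λ₁ + Δλ = 86.174°.
The forward bearing on arrival equals the back-azimuth from the destination plus 180°.
Back-azimuth from P₂ (-63.727°, 86.174°) to P₁ (-64.776°, 87.966°), with Δλ' = λ₁ − λ₂ = 1.792°: atan2( sin Δλ' cos φ₁ , cos φ₂ sin φ₁ − sin φ₂ cos φ₁ cos Δλ' ) = 144.214°.
Final bearing = (144.214° + 180°) mod 360° = 324.214°.

final bearing 324.214°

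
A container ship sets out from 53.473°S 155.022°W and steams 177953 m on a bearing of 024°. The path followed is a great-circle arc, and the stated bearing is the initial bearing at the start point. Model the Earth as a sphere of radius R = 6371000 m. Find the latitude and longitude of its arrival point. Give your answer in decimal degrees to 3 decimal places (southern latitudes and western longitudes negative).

δ = 177953/6371000 = 0.027932 rad (1.6004°).
Converting: φ₁ = -0.933280 rad, θ = 0.418879 rad.
Applying the spherical law of cosines for sides, sin φ₂ = sin φ₁ cos δ + cos φ₁ sin δ cos θ = -0.788077, so φ₂ = -52.006°.
For the longitude increment, Δλ = atan2( sin θ sin δ cos φ₁, cos δ − sin φ₁ sin φ₂ ) = atan2(0.006761, 0.366330) = 1.057°.
λ₂ = -155.022° + 1.057° = -153.965°.

latitude -52.006°, longitude -153.965°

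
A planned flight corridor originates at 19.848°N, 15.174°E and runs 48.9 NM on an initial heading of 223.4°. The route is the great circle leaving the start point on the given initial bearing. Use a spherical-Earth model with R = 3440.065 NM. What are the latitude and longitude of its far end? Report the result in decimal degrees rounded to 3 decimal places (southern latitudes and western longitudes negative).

δ = 48.9/3440.065 = 0.014215 rad (0.8145°).
With φ₁ = 19.848° = 0.346413 rad and θ = 223.4° = 3.899066 rad:
sin φ₂ = sin φ₁ cos δ + cos φ₁ sin δ cos θ = (0.339526)(0.999899) + (0.940597)(0.014214)(-0.726575) = 0.329777
φ₂ = asin(0.329777) = 0.336068 rad = 19.255°.
Then Δλ = atan2(-0.009186, 0.887931) = -0.010345 rad, from sin θ sin δ cos φ₁ over cos δ − sin φ₁ sin φ₂.
Hence λ₂ = 15.174° + -0.593° = 14.581°.

latitude 19.255°, longitude 14.581°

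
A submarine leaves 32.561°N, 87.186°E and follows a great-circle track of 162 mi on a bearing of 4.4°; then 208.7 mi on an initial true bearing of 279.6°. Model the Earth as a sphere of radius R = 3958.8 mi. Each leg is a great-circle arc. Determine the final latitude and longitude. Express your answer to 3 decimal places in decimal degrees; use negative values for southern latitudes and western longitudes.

latitude 35.348°, longitude 83.753°

Apply the spherical direct solution leg by leg, carrying full precision between legs.
Leg 1: from (32.561°, 87.186°), δ = 162/3958.8 = 0.040921 rad, θ = 4.4° → φ = 34.899°, λ = 87.405°.
Leg 2: from (34.899°, 87.405°), δ = 208.7/3958.8 = 0.052718 rad, θ = 279.6° → φ = 35.348°, λ = 83.753°.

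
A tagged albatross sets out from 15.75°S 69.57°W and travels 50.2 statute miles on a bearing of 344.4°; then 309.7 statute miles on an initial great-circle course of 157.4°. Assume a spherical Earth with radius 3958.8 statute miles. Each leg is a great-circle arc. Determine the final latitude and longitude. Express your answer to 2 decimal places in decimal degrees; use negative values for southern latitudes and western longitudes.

latitude -19.18°, longitude -67.95°

Apply the spherical direct solution leg by leg, carrying full precision between legs.
Leg 1: from (-15.75°, -69.57°), δ = 50.2/3958.8 = 0.012681 rad, θ = 344.4° → φ = -15.05°, λ = -69.77°.
Leg 2: from (-15.05°, -69.77°), δ = 309.7/3958.8 = 0.078231 rad, θ = 157.4° → φ = -19.18°, λ = -67.95°.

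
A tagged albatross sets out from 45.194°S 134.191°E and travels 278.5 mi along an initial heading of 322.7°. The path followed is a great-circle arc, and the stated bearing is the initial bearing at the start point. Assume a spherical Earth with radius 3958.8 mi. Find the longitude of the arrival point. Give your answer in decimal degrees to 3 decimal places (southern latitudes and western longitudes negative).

longitude 130.908°

δ = 278.5/3958.8 = 0.070350 rad (4.0307°).
With φ₁ = -45.194° = -0.788784 rad and θ = 322.7° = 5.632177 rad:
Destination latitude: φ₂ = arcsin( sin φ₁ cos δ + cos φ₁ sin δ cos θ ) = arcsin(-0.668338) = -41.939°.
For the longitude increment, Δλ = atan2( sin θ sin δ cos φ₁, cos δ − sin φ₁ sin φ₂ ) = atan2(-0.030018, 0.523343) = -3.283°.
λ₂ = λ₁ + Δλ = 130.908°.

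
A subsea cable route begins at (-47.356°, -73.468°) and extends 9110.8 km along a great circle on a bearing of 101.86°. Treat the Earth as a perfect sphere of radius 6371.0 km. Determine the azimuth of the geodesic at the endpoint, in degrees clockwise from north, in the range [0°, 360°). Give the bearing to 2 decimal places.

final bearing 43.09°

δ = 9110.8/6371 = 1.430042 rad (81.9354°).
Start latitude φ₁ = -0.826518 rad; initial bearing θ = 1.777792 rad.
Applying the spherical law of cosines for sides, sin φ₂ = sin φ₁ cos δ + cos φ₁ sin δ cos θ = -0.241045, so φ₂ = -13.948°.
Then Δλ = atan2(0.656423, -0.037018) = 1.627130 rad, from sin θ sin δ cos φ₁ over cos δ − sin φ₁ sin φ₂.
Hence λ₂ = -73.468° + 93.228° = 19.760°.
The forward bearing on arrival equals the back-azimuth from the destination plus 180°.
Back-azimuth from P₂ (-13.95°, 19.76°) to P₁ (-47.36°, -73.47°), with Δλ' = λ₁ − λ₂ = -93.23°: atan2( sin Δλ' cos φ₁ , cos φ₂ sin φ₁ − sin φ₂ cos φ₁ cos Δλ' ) = 223.09°.
Final bearing = (223.09° + 180°) mod 360° = 43.09°.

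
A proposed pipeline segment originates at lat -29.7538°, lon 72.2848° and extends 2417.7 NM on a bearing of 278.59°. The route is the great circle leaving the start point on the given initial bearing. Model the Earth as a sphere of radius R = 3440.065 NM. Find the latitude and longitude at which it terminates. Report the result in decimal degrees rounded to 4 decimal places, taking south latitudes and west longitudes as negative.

latitude -17.1490°, longitude 30.3066°

δ = 2417.7/3440.065 = 0.702806 rad (40.2678°).
Start latitude φ₁ = -0.519302 rad; initial bearing θ = 4.862313 rad.
Destination latitude: φ₂ = arcsin( sin φ₁ cos δ + cos φ₁ sin δ cos θ ) = arcsin(-0.294858) = -17.1490°.
Then Δλ = atan2(-0.554854, 0.616701) = -0.732657 rad, from sin θ sin δ cos φ₁ over cos δ − sin φ₁ sin φ₂.
λ₂ = λ₁ + Δλ = 30.3066°.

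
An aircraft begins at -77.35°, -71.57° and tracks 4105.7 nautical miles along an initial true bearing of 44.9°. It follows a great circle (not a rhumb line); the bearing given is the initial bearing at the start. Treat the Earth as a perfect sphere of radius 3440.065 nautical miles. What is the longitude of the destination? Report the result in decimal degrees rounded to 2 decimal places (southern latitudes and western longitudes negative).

longitude -29.35°

δ = 4105.7/3440.065 = 1.193495 rad (68.3822°).
With φ₁ = -77.35° = -1.350012 rad and θ = 44.9° = 0.783653 rad:
Applying the spherical law of cosines for sides, sin φ₂ = sin φ₁ cos δ + cos φ₁ sin δ cos θ = -0.215258, so φ₂ = -12.43°.
Δλ = atan2( sin θ sin δ cos φ₁ , cos δ − sin φ₁ sin φ₂ ) = atan2(0.143709, 0.158380) = 0.736873 rad = 42.22°.
λ₂ = -71.57° + 42.22° = -29.35°.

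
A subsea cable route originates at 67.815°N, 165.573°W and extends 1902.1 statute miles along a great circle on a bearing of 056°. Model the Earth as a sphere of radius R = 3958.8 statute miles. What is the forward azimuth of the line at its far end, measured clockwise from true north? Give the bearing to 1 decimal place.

Angular distance δ = d/R = 1902.1 / 3958.8 = 0.480474 rad.
With φ₁ = 67.815° = 1.183595 rad and θ = 56° = 0.977384 rad:
Destination latitude: φ₂ = arcsin( sin φ₁ cos δ + cos φ₁ sin δ cos θ ) = arcsin(0.918721) = 66.740°.
Then Δλ = atan2(0.144688, 0.036068) = 1.326493 rad, from sin θ sin δ cos φ₁ over cos δ − sin φ₁ sin φ₂.
Hence λ₂ = -165.573° + 76.002° = -89.571°.
The forward bearing on arrival equals the back-azimuth from the destination plus 180°.
Back-azimuth from P₂ (66.7°, -89.6°) to P₁ (67.8°, -165.6°), with Δλ' = λ₁ − λ₂ = -76.0°: atan2( sin Δλ' cos φ₁ , cos φ₂ sin φ₁ − sin φ₂ cos φ₁ cos Δλ' ) = 307.6°.
Final bearing = (307.6° + 180°) mod 360° = 127.6°.

final bearing 127.6°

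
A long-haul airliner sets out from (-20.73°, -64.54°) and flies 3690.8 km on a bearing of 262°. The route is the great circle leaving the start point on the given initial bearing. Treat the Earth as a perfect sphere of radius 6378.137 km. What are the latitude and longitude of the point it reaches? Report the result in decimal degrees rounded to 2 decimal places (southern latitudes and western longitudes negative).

Central angle δ = d/R = 0.578664 rad.
Start latitude φ₁ = -0.361807 rad; initial bearing θ = 4.572763 rad.
Destination latitude: φ₂ = arcsin( sin φ₁ cos δ + cos φ₁ sin δ cos θ ) = arcsin(-0.367524) = -21.56°.
Then Δλ = atan2(-0.506521, 0.707103) = -0.621603 rad, from sin θ sin δ cos φ₁ over cos δ − sin φ₁ sin φ₂.
Hence λ₂ = -64.54° + -35.62° = -100.16°.

latitude -21.56°, longitude -100.16°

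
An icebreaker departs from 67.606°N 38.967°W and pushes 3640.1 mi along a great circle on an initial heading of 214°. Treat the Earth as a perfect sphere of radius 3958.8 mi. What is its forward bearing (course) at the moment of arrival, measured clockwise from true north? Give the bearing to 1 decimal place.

final bearing 192.9°

δ = 3640.1/3958.8 = 0.919496 rad (52.6832°).
Start latitude φ₁ = 1.179947 rad; initial bearing θ = 3.735005 rad.
Destination latitude: φ₂ = arcsin( sin φ₁ cos δ + cos φ₁ sin δ cos θ ) = arcsin(0.309316) = 18.018°.
Δλ = atan2( sin θ sin δ cos φ₁ , cos δ − sin φ₁ sin φ₂ ) = atan2(-0.169428, 0.320232) = -0.486640 rad = -27.882°.
λ₂ = λ₁ + Δλ = -66.849°.
The forward bearing on arrival equals the back-azimuth from the destination plus 180°.
Back-azimuth from P₂ (18.0°, -66.8°) to P₁ (67.6°, -39.0°), with Δλ' = λ₁ − λ₂ = 27.9°: atan2( sin Δλ' cos φ₁ , cos φ₂ sin φ₁ − sin φ₂ cos φ₁ cos Δλ' ) = 12.9°.
Final bearing = (12.9° + 180°) mod 360° = 192.9°.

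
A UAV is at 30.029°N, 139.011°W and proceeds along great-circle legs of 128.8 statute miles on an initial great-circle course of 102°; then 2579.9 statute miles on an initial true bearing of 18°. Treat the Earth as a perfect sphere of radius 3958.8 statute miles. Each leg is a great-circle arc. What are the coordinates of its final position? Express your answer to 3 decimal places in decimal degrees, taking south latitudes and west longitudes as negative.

Apply the spherical direct solution leg by leg, carrying full precision between legs.
Leg 1: from (30.029°, -139.011°), δ = 128.8/3958.8 = 0.032535 rad, θ = 102° → φ = 29.625°, λ = -136.913°.
Leg 2: from (29.625°, -136.913°), δ = 2579.9/3958.8 = 0.651687 rad, θ = 18° → φ = 63.438°, λ = -112.133°.

latitude 63.438°, longitude -112.133°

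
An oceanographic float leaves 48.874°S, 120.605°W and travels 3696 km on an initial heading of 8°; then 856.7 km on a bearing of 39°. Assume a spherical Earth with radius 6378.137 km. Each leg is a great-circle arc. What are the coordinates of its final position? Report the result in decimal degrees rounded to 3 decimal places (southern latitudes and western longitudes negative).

Apply the spherical direct solution leg by leg, carrying full precision between legs.
Leg 1: from (-48.874°, -120.605°), δ = 3696/6378.137 = 0.579480 rad, θ = 8° → φ = -15.881°, λ = -116.060°.
Leg 2: from (-15.881°, -116.060°), δ = 856.7/6378.137 = 0.134318 rad, θ = 39° → φ = -9.850°, λ = -111.154°.

latitude -9.850°, longitude -111.154°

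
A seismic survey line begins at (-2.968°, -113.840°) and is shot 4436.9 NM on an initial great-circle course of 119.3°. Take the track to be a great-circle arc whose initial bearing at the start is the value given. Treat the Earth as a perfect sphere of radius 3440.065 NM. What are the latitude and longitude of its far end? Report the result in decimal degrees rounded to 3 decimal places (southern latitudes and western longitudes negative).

δ = 4436.9/3440.065 = 1.289772 rad (73.8985°).
Start latitude φ₁ = -0.051801 rad; initial bearing θ = 2.082178 rad.
Destination latitude: φ₂ = arcsin( sin φ₁ cos δ + cos φ₁ sin δ cos θ ) = arcsin(-0.483914) = -28.941°.
Then Δλ = atan2(0.836736, 0.252284) = 1.277955 rad, from sin θ sin δ cos φ₁ over cos δ − sin φ₁ sin φ₂.
λ₂ = λ₁ + Δλ = -40.619°.

latitude -28.941°, longitude -40.619°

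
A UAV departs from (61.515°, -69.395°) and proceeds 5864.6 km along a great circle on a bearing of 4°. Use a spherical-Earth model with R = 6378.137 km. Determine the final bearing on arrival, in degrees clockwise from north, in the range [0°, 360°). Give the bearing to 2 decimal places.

final bearing 175.37°

Angular distance δ = d/R = 5864.6 / 6378.137 = 0.919485 rad.
Converting: φ₁ = 1.073639 rad, θ = 0.069813 rad.
sin φ₂ = sin φ₁ cos δ + cos φ₁ sin δ cos θ = (0.878942)(0.606230) + (0.476929)(0.795289)(0.997564) = 0.911213
φ₂ = asin(0.911213) = 1.146220 rad = 65.674°.
Then Δλ = atan2(0.026458, -0.194674) = 3.006509 rad, from sin θ sin δ cos φ₁ over cos δ − sin φ₁ sin φ₂.
λ₂ = -69.395° + 172.260° = 102.865°.
The forward bearing on arrival equals the back-azimuth from the destination plus 180°.
Back-azimuth from P₂ (65.67°, 102.87°) to P₁ (61.52°, -69.39°), with Δλ' = λ₁ − λ₂ = -172.26°: atan2( sin Δλ' cos φ₁ , cos φ₂ sin φ₁ − sin φ₂ cos φ₁ cos Δλ' ) = 355.37°.
Final bearing = (355.37° + 180°) mod 360° = 175.37°.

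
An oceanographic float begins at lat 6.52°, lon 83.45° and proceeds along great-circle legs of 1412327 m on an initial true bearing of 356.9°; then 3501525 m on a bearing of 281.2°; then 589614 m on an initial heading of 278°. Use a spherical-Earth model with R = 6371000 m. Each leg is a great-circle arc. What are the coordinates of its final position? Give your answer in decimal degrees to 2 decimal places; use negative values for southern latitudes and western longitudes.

Apply the spherical direct solution leg by leg, carrying full precision between legs.
Leg 1: from (6.52°, 83.45°), δ = 1412327/6371000 = 0.221681 rad, θ = 356.9° → φ = 19.20°, λ = 82.73°.
Leg 2: from (19.20°, 82.73°), δ = 3501525/6371000 = 0.549604 rad, θ = 281.2° → φ = 22.10°, λ = 49.15°.
Leg 3: from (22.10°, 49.15°), δ = 589614/6371000 = 0.092547 rad, θ = 278° → φ = 22.74°, λ = 43.46°.

latitude 22.74°, longitude 43.46°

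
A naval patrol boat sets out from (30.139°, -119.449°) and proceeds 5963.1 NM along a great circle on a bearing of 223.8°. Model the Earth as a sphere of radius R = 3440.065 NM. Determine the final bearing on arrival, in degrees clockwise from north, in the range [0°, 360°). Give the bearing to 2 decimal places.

Central angle δ = d/R = 1.733427 rad.
Start latitude φ₁ = 0.526025 rad; initial bearing θ = 3.906047 rad.
Applying the spherical law of cosines for sides, sin φ₂ = sin φ₁ cos δ + cos φ₁ sin δ cos θ = -0.697246, so φ₂ = -44.206°.
Δλ = atan2( sin θ sin δ cos φ₁ , cos δ − sin φ₁ sin φ₂ ) = atan2(-0.590674, 0.188173) = -1.262388 rad = -72.330°.
λ₂ = -119.449° + -72.330° = -191.779°, normalized to (−180°, 180°] → 168.221°.
The forward bearing on arrival equals the back-azimuth from the destination plus 180°.
Back-azimuth from P₂ (-44.21°, 168.22°) to P₁ (30.14°, -119.45°), with Δλ' = λ₁ − λ₂ = -287.67°: atan2( sin Δλ' cos φ₁ , cos φ₂ sin φ₁ − sin φ₂ cos φ₁ cos Δλ' ) = 56.62°.
Final bearing = (56.62° + 180°) mod 360° = 236.62°.

final bearing 236.62°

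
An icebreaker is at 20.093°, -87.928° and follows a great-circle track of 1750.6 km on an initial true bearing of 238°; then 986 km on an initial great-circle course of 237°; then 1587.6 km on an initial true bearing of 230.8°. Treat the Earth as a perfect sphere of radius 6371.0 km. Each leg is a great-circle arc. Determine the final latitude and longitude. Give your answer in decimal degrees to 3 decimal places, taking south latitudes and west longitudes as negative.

latitude -2.716°, longitude -120.003°

Apply the spherical direct solution leg by leg, carrying full precision between legs.
Leg 1: from (20.093°, -87.928°), δ = 1750.6/6371 = 0.274776 rad, θ = 238° → φ = 11.281°, λ = -101.498°.
Leg 2: from (11.281°, -101.498°), δ = 986/6371 = 0.154764 rad, θ = 237° → φ = 6.370°, λ = -108.972°.
Leg 3: from (6.370°, -108.972°), δ = 1587.6/6371 = 0.249192 rad, θ = 230.8° → φ = -2.716°, λ = -120.003°.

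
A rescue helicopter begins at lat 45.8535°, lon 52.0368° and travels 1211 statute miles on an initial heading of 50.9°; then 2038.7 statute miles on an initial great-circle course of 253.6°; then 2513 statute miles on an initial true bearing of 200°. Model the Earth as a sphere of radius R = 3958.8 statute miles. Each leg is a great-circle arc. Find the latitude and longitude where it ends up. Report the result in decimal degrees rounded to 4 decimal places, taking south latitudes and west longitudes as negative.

latitude 4.2993°, longitude 26.6920°

Apply the spherical direct solution leg by leg, carrying full precision between legs.
Leg 1: from (45.8535°, 52.0368°), δ = 1211/3958.8 = 0.305901 rad, θ = 50.9° → φ = 54.7393°, λ = 75.9174°.
Leg 2: from (54.7393°, 75.9174°), δ = 2038.7/3958.8 = 0.514979 rad, θ = 253.6° → φ = 39.0763°, λ = 38.4274°.
Leg 3: from (39.0763°, 38.4274°), δ = 2513/3958.8 = 0.634788 rad, θ = 200° → φ = 4.2993°, λ = 26.6920°.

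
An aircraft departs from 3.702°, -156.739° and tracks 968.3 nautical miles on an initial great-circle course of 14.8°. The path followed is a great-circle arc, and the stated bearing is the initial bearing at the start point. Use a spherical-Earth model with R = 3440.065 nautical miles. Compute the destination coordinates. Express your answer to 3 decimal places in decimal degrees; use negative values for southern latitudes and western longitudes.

latitude 19.270°, longitude -152.428°

δ = 968.3/3440.065 = 0.281477 rad (16.1275°).
Converting: φ₁ = 0.064612 rad, θ = 0.258309 rad.
Applying the spherical law of cosines for sides, sin φ₂ = sin φ₁ cos δ + cos φ₁ sin δ cos θ = 0.330025, so φ₂ = 19.270°.
Then Δλ = atan2(0.070808, 0.939337) = 0.075239 rad, from sin θ sin δ cos φ₁ over cos δ − sin φ₁ sin φ₂.
λ₂ = λ₁ + Δλ = -152.428°.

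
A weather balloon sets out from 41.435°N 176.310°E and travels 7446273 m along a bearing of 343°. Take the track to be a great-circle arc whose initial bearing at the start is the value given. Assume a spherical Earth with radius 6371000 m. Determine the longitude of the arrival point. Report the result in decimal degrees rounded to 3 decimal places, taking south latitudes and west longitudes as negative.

longitude 39.258°

δ = 7446273/6371000 = 1.168776 rad (66.9659°).
With φ₁ = 41.435° = 0.723177 rad and θ = 343° = 5.986479 rad:
Destination latitude: φ₂ = arcsin( sin φ₁ cos δ + cos φ₁ sin δ cos θ ) = arcsin(0.918724) = 66.740°.
Δλ = atan2( sin θ sin δ cos φ₁ , cos δ − sin φ₁ sin φ₂ ) = atan2(-0.201717, -0.216706) = -2.392000 rad = -137.052°.
λ₂ = 176.310° + -137.052° = 39.258°.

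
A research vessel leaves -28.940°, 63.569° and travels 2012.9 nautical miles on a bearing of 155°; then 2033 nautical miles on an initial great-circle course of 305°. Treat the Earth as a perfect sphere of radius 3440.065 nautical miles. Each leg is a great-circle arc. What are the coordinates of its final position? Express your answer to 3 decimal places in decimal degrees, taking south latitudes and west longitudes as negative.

Apply the spherical direct solution leg by leg, carrying full precision between legs.
Leg 1: from (-28.940°, 63.569°), δ = 2012.9/3440.065 = 0.585134 rad, θ = 155° → φ = -57.293°, λ = 89.163°.
Leg 2: from (-57.293°, 89.163°), δ = 2033/3440.065 = 0.590977 rad, θ = 305° → φ = -31.739°, λ = 56.705°.

latitude -31.739°, longitude 56.705°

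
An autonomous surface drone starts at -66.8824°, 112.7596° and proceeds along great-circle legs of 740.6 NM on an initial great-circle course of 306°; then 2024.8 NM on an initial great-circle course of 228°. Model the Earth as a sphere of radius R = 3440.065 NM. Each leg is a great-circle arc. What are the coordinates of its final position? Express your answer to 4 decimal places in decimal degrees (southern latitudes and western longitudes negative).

latitude -64.4844°, longitude 20.3580°

Apply the spherical direct solution leg by leg, carrying full precision between legs.
Leg 1: from (-66.8824°, 112.7596°), δ = 740.6/3440.065 = 0.215287 rad, θ = 306° → φ = -58.1215°, λ = 93.6575°.
Leg 2: from (-58.1215°, 93.6575°), δ = 2024.8/3440.065 = 0.588594 rad, θ = 228° → φ = -64.4844°, λ = 20.3580°.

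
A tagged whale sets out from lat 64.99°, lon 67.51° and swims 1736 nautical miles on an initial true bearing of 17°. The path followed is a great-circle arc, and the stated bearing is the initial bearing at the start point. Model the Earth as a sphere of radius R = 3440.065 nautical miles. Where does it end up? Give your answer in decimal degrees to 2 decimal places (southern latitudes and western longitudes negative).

The arc subtends δ = 1736/3440.065 = 0.504642 rad at the centre.
Converting: φ₁ = 1.134289 rad, θ = 0.296706 rad.
sin φ₂ = sin φ₁ cos δ + cos φ₁ sin δ cos θ = (0.906234)(0.875348) + (0.422776)(0.483494)(0.956305) = 0.988748
φ₂ = asin(0.988748) = 1.420642 rad = 81.40°.
For the longitude increment, Δλ = atan2( sin θ sin δ cos φ₁, cos δ − sin φ₁ sin φ₂ ) = atan2(0.059764, -0.020689) = 109.10°.
Hence λ₂ = 67.51° + 109.10° = 176.61°.

latitude 81.40°, longitude 176.61°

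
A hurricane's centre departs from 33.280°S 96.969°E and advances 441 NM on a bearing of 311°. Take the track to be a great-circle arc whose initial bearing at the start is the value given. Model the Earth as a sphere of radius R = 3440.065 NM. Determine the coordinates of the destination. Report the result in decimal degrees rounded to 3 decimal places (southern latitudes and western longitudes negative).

latitude -28.301°, longitude 90.678°

The arc subtends δ = 441/3440.065 = 0.128195 rad at the centre.
Start latitude φ₁ = -0.580846 rad; initial bearing θ = 5.427974 rad.
Applying the spherical law of cosines for sides, sin φ₂ = sin φ₁ cos δ + cos φ₁ sin δ cos θ = -0.474110, so φ₂ = -28.301°.
For the longitude increment, Δλ = atan2( sin θ sin δ cos φ₁, cos δ − sin φ₁ sin φ₂ ) = atan2(-0.080662, 0.731635) = -6.291°.
Hence λ₂ = 96.969° + -6.291° = 90.678°.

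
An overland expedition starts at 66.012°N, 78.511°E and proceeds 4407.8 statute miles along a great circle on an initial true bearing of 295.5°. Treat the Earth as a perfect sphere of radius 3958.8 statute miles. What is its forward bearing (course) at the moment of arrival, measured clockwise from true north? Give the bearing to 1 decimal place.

final bearing 206.3°

The arc subtends δ = 4407.8/3958.8 = 1.113418 rad at the centre.
Converting: φ₁ = 1.152127 rad, θ = 5.157448 rad.
Applying the spherical law of cosines for sides, sin φ₂ = sin φ₁ cos δ + cos φ₁ sin δ cos θ = 0.560489, so φ₂ = 34.090°.
Δλ = atan2( sin θ sin δ cos φ₁ , cos δ − sin φ₁ sin φ₂ ) = atan2(-0.329225, -0.070483) = -1.781699 rad = -102.084°.
λ₂ = λ₁ + Δλ = -23.573°.
The forward bearing on arrival equals the back-azimuth from the destination plus 180°.
Back-azimuth from P₂ (34.1°, -23.6°) to P₁ (66.0°, 78.5°), with Δλ' = λ₁ − λ₂ = 102.1°: atan2( sin Δλ' cos φ₁ , cos φ₂ sin φ₁ − sin φ₂ cos φ₁ cos Δλ' ) = 26.3°.
Final bearing = (26.3° + 180°) mod 360° = 206.3°.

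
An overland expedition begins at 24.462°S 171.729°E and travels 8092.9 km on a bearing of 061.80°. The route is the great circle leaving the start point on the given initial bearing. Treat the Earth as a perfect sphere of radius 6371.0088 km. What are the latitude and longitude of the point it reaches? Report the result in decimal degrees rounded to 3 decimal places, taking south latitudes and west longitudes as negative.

Central angle δ = d/R = 1.270270 rad.
With φ₁ = -24.462° = -0.426942 rad and θ = 61.8° = 1.078613 rad:
Applying the spherical law of cosines for sides, sin φ₂ = sin φ₁ cos δ + cos φ₁ sin δ cos θ = 0.288274, so φ₂ = 16.755°.
For the longitude increment, Δλ = atan2( sin θ sin δ cos φ₁, cos δ − sin φ₁ sin φ₂ ) = atan2(0.766240, 0.415395) = 61.537°.
λ₂ = 171.729° + 61.537° = 233.266°, normalized to (−180°, 180°] → -126.734°.

latitude 16.755°, longitude -126.734°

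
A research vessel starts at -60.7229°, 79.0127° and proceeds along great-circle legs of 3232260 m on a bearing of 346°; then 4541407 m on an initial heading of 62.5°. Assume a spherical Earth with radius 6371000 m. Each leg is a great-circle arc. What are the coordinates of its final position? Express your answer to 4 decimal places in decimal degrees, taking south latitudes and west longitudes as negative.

Apply the spherical direct solution leg by leg, carrying full precision between legs.
Leg 1: from (-60.7229°, 79.0127°), δ = 3232260/6371000 = 0.507340 rad, θ = 346° → φ = -32.1308°, λ = 71.0344°.
Leg 2: from (-32.1308°, 71.0344°), δ = 4541407/6371000 = 0.712825 rad, θ = 62.5° → φ = -8.4320°, λ = 106.9378°.

latitude -8.4320°, longitude 106.9378°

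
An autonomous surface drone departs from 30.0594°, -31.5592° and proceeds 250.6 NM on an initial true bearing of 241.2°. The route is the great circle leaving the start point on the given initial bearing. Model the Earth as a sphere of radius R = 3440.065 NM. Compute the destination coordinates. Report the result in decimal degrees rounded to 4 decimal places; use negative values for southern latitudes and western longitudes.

Central angle δ = d/R = 0.072847 rad.
Start latitude φ₁ = 0.524636 rad; initial bearing θ = 4.209734 rad.
sin φ₂ = sin φ₁ cos δ + cos φ₁ sin δ cos θ = (0.500898)(0.997348) + (0.865507)(0.072783)(-0.481754) = 0.469221
φ₂ = asin(0.469221) = 0.488409 rad = 27.9838°.
For the longitude increment, Δλ = atan2( sin θ sin δ cos φ₁, cos δ − sin φ₁ sin φ₂ ) = atan2(-0.055202, 0.762316) = -4.1418°.
λ₂ = -31.5592° + -4.1418° = -35.7010°.

latitude 27.9838°, longitude -35.7010°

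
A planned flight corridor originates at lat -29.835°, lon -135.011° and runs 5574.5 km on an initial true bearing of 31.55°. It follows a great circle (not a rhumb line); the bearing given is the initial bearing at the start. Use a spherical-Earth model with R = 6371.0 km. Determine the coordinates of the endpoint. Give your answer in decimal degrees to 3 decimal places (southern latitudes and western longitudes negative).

latitude 14.388°, longitude -110.516°

δ = 5574.5/6371 = 0.874980 rad (50.1327°).
Start latitude φ₁ = -0.520719 rad; initial bearing θ = 0.550651 rad.
Destination latitude: φ₂ = arcsin( sin φ₁ cos δ + cos φ₁ sin δ cos θ ) = arcsin(0.248481) = 14.388°.
Δλ = atan2( sin θ sin δ cos φ₁ , cos δ − sin φ₁ sin φ₂ ) = atan2(0.348377, 0.764632) = 0.427512 rad = 24.495°.
Hence λ₂ = -135.011° + 24.495° = -110.516°.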